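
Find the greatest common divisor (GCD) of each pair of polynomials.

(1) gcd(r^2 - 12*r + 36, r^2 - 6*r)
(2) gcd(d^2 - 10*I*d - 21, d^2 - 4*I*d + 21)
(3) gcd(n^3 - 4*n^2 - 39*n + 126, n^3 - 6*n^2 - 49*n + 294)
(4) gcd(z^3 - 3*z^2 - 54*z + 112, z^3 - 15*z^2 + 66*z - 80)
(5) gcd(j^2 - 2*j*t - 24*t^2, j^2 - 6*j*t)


(1) = r - 6
(2) = d - 7*I
(3) = gcd((n - 7)*(n - 3)*(n + 6), (n - 7)*(n - 6)*(n + 7)) = n - 7
(4) = z^2 - 10*z + 16
(5) = gcd((j - 6*t)*(j + 4*t), j*(j - 6*t)) = -j + 6*t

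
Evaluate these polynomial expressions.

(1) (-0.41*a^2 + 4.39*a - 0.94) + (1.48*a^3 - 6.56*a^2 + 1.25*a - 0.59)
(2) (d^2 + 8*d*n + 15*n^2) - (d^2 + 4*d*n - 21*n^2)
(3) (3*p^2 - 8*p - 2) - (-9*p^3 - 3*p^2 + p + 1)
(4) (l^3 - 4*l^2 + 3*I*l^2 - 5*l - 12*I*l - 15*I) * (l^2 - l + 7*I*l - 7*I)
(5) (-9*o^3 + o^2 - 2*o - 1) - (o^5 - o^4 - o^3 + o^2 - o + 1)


(1) = 1.48*a^3 - 6.97*a^2 + 5.64*a - 1.53
(2) = 4*d*n + 36*n^2
(3) = 9*p^3 + 6*p^2 - 9*p - 3
(4) = l^5 - 5*l^4 + 10*I*l^4 - 22*l^3 - 50*I*l^3 + 110*l^2 - 10*I*l^2 + 21*l + 50*I*l - 105
(5) = -o^5 + o^4 - 8*o^3 - o - 2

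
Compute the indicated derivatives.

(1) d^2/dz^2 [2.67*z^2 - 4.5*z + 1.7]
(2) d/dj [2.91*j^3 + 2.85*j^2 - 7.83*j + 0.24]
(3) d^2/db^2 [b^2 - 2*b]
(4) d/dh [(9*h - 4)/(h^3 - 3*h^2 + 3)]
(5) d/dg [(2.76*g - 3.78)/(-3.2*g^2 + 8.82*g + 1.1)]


(1) = 5.34000000000000
(2) = 8.73*j^2 + 5.7*j - 7.83
(3) = 2
(4) = 3*(3*h^3 - 9*h^2 - h*(h - 2)*(9*h - 4) + 9)/(h^3 - 3*h^2 + 3)^2
(5) = (8.832*g^2 - 24.192*g + 36.3756)/(10.24*g^4 - 56.448*g^3 + 70.7524*g^2 + 19.404*g + 1.21)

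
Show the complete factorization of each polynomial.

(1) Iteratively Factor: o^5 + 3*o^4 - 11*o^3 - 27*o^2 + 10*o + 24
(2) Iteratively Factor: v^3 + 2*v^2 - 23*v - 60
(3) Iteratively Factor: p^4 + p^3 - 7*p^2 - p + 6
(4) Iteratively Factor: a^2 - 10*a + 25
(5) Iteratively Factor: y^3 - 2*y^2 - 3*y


(1) = (o + 4)*(o^4 - o^3 - 7*o^2 + o + 6) = (o + 1)*(o + 4)*(o^3 - 2*o^2 - 5*o + 6) = (o - 1)*(o + 1)*(o + 4)*(o^2 - o - 6) = (o - 1)*(o + 1)*(o + 2)*(o + 4)*(o - 3)
(2) = (v + 4)*(v^2 - 2*v - 15) = (v + 3)*(v + 4)*(v - 5)
(3) = (p - 2)*(p^3 + 3*p^2 - p - 3) = (p - 2)*(p + 1)*(p^2 + 2*p - 3) = (p - 2)*(p + 1)*(p + 3)*(p - 1)
(4) = (a - 5)*(a - 5)
(5) = (y - 3)*(y^2 + y) = (y - 3)*(y + 1)*(y)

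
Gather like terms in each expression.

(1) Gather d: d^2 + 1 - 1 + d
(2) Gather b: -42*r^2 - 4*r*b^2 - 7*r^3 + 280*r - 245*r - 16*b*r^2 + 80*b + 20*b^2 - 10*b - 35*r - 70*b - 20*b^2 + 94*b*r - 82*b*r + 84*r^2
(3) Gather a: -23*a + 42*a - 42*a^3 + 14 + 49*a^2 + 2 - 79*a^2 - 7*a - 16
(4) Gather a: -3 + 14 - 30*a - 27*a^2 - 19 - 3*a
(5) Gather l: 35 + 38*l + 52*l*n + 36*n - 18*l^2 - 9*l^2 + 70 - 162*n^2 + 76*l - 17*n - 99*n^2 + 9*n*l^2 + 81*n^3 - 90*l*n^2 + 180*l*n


(1) = d^2 + d
(2) = -4*b^2*r + b*(-16*r^2 + 12*r) - 7*r^3 + 42*r^2
(3) = -42*a^3 - 30*a^2 + 12*a
(4) = -27*a^2 - 33*a - 8
(5) = l^2*(9*n - 27) + l*(-90*n^2 + 232*n + 114) + 81*n^3 - 261*n^2 + 19*n + 105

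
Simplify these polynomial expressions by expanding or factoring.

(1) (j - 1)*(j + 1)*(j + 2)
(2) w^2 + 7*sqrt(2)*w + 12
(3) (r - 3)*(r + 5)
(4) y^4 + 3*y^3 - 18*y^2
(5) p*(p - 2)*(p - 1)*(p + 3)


(1) = j^3 + 2*j^2 - j - 2
(2) = (w + sqrt(2))*(w + 6*sqrt(2))
(3) = r^2 + 2*r - 15
(4) = y^2*(y - 3)*(y + 6)
(5) = p^4 - 7*p^2 + 6*p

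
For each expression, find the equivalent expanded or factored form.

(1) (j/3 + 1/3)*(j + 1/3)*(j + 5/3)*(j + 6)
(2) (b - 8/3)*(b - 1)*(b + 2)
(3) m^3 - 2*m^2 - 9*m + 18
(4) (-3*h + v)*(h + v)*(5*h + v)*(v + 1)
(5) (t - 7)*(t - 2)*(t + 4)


(1) = j^4/3 + 3*j^3 + 185*j^2/27 + 143*j/27 + 10/9
(2) = b^3 - 5*b^2/3 - 14*b/3 + 16/3
(3) = (m - 3)*(m - 2)*(m + 3)
(4) = -15*h^3*v - 15*h^3 - 13*h^2*v^2 - 13*h^2*v + 3*h*v^3 + 3*h*v^2 + v^4 + v^3
(5) = t^3 - 5*t^2 - 22*t + 56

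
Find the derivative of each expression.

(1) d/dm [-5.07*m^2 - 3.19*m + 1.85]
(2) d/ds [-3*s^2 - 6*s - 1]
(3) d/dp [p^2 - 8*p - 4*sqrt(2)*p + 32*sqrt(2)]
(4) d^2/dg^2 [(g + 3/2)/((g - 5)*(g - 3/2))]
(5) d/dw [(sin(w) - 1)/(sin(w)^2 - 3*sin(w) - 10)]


(1) = -10.14*m - 3.19
(2) = -6*s - 6
(3) = 2*p - 8 - 4*sqrt(2)
(4) = 2*(8*g^3 + 36*g^2 - 414*g + 807)/(8*g^6 - 156*g^5 + 1194*g^4 - 4537*g^3 + 8955*g^2 - 8775*g + 3375)
(5) = (2*sin(w) + cos(w)^2 - 14)*cos(w)/((sin(w) - 5)^2*(sin(w) + 2)^2)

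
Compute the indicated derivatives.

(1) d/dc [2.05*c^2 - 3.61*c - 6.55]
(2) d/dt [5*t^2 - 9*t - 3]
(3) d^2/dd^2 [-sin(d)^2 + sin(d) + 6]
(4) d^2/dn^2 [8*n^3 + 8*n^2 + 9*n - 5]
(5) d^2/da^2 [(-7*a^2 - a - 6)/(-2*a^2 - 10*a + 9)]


(1) = 4.1*c - 3.61
(2) = 10*t - 9
(3) = -sin(d) - 2*cos(2*d)
(4) = 48*n + 16
(5) = 2*(-136*a^3 + 450*a^2 + 414*a + 1365)/(8*a^6 + 120*a^5 + 492*a^4 - 80*a^3 - 2214*a^2 + 2430*a - 729)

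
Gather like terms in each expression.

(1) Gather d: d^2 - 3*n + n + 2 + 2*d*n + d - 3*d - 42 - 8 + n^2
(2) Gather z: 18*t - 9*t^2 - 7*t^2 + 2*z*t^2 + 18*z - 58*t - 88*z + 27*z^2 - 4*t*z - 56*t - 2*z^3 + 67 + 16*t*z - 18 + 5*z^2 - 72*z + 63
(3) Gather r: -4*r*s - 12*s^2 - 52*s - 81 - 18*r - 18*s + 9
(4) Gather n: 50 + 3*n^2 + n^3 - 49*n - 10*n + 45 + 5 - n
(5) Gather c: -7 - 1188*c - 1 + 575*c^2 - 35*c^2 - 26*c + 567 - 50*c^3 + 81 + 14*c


(1) = d^2 + d*(2*n - 2) + n^2 - 2*n - 48
(2) = -16*t^2 - 96*t - 2*z^3 + 32*z^2 + z*(2*t^2 + 12*t - 142) + 112
(3) = r*(-4*s - 18) - 12*s^2 - 70*s - 72
(4) = n^3 + 3*n^2 - 60*n + 100
(5) = -50*c^3 + 540*c^2 - 1200*c + 640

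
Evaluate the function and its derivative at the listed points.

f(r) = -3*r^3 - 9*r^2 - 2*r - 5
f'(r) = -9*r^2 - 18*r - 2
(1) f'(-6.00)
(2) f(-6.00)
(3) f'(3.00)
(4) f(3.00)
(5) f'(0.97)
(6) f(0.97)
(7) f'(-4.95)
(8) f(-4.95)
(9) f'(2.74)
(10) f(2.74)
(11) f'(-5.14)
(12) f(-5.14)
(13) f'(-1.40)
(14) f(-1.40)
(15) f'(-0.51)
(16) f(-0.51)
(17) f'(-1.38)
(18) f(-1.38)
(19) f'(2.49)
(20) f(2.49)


(1) = -218.00
(2) = 331.00
(3) = -137.00
(4) = -173.00
(5) = -27.93
(6) = -18.15
(7) = -133.42
(8) = 148.24
(9) = -118.89
(10) = -139.76
(11) = -147.26
(12) = 174.89
(13) = 5.56
(14) = -11.61
(15) = 4.84
(16) = -5.92
(17) = 5.70
(18) = -11.50
(19) = -102.62
(20) = -112.10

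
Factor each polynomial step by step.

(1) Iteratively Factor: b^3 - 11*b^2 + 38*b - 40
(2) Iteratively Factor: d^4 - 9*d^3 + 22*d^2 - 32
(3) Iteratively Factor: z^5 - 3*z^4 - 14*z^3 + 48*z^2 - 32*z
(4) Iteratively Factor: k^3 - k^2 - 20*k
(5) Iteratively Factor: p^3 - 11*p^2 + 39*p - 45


(1) = (b - 4)*(b^2 - 7*b + 10) = (b - 4)*(b - 2)*(b - 5)
(2) = (d - 4)*(d^3 - 5*d^2 + 2*d + 8) = (d - 4)^2*(d^2 - d - 2) = (d - 4)^2*(d + 1)*(d - 2)
(3) = (z + 4)*(z^4 - 7*z^3 + 14*z^2 - 8*z) = (z - 4)*(z + 4)*(z^3 - 3*z^2 + 2*z) = (z - 4)*(z - 1)*(z + 4)*(z^2 - 2*z) = (z - 4)*(z - 2)*(z - 1)*(z + 4)*(z)
(4) = (k)*(k^2 - k - 20) = k*(k - 5)*(k + 4)
(5) = (p - 3)*(p^2 - 8*p + 15) = (p - 3)^2*(p - 5)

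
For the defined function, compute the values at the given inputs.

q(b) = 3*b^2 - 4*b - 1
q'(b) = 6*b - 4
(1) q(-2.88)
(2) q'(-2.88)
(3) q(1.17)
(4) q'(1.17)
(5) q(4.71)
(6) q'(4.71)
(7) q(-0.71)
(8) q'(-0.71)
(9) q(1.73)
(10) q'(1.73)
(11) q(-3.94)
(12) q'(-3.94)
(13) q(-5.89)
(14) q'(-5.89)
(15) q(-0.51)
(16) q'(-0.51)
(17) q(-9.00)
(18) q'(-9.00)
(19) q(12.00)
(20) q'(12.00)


(1) = 35.40
(2) = -21.28
(3) = -1.57
(4) = 3.02
(5) = 46.71
(6) = 24.26
(7) = 3.35
(8) = -8.26
(9) = 1.06
(10) = 6.38
(11) = 61.33
(12) = -27.64
(13) = 126.64
(14) = -39.34
(15) = 1.82
(16) = -7.06
(17) = 278.00
(18) = -58.00
(19) = 383.00
(20) = 68.00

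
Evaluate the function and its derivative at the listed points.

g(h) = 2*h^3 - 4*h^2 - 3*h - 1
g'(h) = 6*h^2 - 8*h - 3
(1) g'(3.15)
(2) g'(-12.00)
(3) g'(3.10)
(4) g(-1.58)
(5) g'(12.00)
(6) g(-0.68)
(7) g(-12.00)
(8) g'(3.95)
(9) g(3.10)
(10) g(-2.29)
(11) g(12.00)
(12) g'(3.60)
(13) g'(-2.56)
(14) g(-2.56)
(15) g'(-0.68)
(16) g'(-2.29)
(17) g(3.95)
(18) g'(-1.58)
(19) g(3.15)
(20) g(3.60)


(1) = 31.33
(2) = 957.00
(3) = 29.86
(4) = -14.13
(5) = 765.00
(6) = -1.44
(7) = -3997.00
(8) = 59.02
(9) = 10.84
(10) = -39.12
(11) = 2843.00
(12) = 45.96
(13) = 56.80
(14) = -53.09
(15) = 5.21
(16) = 46.78
(17) = 48.00
(18) = 24.62
(19) = 12.37
(20) = 29.67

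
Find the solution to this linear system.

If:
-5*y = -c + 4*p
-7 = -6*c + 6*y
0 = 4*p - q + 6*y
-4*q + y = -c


Then:
c = 7/12
p = 7/8
q = 0
y = -7/12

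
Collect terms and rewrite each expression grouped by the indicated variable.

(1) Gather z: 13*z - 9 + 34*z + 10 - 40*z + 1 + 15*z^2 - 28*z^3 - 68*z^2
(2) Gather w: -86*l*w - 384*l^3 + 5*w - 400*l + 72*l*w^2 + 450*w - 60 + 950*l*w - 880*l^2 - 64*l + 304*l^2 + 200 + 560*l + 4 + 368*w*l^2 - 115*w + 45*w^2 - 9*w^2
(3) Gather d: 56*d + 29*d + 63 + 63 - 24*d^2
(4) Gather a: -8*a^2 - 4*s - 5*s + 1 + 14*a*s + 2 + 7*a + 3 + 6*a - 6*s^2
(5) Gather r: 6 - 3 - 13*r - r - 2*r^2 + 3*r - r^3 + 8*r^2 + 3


(1) = -28*z^3 - 53*z^2 + 7*z + 2
(2) = -384*l^3 - 576*l^2 + 96*l + w^2*(72*l + 36) + w*(368*l^2 + 864*l + 340) + 144
(3) = -24*d^2 + 85*d + 126
(4) = -8*a^2 + a*(14*s + 13) - 6*s^2 - 9*s + 6
(5) = -r^3 + 6*r^2 - 11*r + 6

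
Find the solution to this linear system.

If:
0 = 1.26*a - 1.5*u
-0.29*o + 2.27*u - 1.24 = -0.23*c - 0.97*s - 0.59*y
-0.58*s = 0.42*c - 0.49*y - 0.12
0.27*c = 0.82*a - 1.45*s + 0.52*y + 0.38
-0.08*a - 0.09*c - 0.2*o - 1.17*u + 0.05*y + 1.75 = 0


Then:
a = 0.930248463773827 - 0.269992692121733*y
c = 1.18768462505105*y - 1.08051761576223
o = 1.15028308466191*y + 4.29289259059888
s = 0.98934034244851 - 0.015219900899038*y
u = 0.781408709570015 - 0.226793861382256*y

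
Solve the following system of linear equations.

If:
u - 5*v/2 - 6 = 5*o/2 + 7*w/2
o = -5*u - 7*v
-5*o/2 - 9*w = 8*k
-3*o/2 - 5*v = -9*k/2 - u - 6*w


Then:
k = 746*w/1653 + 1280/551
o = -8338*w/1653 - 4096/551
u = -4337*w/1653 - 1964/551
v = 4289*w/1653 + 1988/551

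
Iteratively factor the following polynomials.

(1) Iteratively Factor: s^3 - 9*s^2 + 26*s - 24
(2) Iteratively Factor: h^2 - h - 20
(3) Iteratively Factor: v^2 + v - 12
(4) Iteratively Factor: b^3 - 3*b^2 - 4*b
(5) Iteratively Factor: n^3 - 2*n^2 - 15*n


(1) = (s - 2)*(s^2 - 7*s + 12) = (s - 3)*(s - 2)*(s - 4)
(2) = (h + 4)*(h - 5)
(3) = (v - 3)*(v + 4)
(4) = (b)*(b^2 - 3*b - 4) = b*(b - 4)*(b + 1)
(5) = (n - 5)*(n^2 + 3*n) = n*(n - 5)*(n + 3)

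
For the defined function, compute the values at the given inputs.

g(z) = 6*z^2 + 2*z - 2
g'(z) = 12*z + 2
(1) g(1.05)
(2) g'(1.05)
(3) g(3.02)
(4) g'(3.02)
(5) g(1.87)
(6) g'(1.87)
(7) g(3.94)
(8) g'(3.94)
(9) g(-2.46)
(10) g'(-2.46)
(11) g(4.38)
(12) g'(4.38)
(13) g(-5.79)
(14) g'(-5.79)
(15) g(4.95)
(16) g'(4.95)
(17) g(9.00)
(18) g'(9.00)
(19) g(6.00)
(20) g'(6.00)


(1) = 6.71
(2) = 14.60
(3) = 58.76
(4) = 38.24
(5) = 22.72
(6) = 24.44
(7) = 99.02
(8) = 49.28
(9) = 29.39
(10) = -27.52
(11) = 121.87
(12) = 54.56
(13) = 187.56
(14) = -67.48
(15) = 154.92
(16) = 61.40
(17) = 502.00
(18) = 110.00
(19) = 226.00
(20) = 74.00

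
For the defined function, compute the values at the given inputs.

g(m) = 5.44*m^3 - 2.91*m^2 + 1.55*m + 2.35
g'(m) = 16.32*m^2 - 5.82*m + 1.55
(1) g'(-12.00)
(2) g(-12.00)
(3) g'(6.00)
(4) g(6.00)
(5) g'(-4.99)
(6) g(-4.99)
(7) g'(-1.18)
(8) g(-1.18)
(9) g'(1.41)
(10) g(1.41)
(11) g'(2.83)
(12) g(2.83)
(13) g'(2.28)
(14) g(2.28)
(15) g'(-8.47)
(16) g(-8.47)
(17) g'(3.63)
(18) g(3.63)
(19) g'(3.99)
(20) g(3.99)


(1) = 2421.47
(2) = -9835.61
(3) = 554.15
(4) = 1081.93
(5) = 436.96
(6) = -753.77
(7) = 31.14
(8) = -12.47
(9) = 25.79
(10) = 14.00
(11) = 115.78
(12) = 106.73
(13) = 73.12
(14) = 55.23
(15) = 1221.66
(16) = -3525.14
(17) = 195.47
(18) = 229.84
(19) = 238.14
(20) = 307.76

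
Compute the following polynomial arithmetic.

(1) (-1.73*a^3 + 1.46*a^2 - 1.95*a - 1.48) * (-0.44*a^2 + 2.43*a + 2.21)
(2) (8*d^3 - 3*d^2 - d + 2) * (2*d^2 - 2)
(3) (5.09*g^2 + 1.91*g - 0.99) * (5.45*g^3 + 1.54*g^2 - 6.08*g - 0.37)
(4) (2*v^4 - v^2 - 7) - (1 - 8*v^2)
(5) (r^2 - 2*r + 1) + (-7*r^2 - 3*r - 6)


(1) = 0.7612*a^5 - 4.8463*a^4 + 0.5825*a^3 - 0.8607*a^2 - 7.9059*a - 3.2708
(2) = 16*d^5 - 6*d^4 - 18*d^3 + 10*d^2 + 2*d - 4
(3) = 27.7405*g^5 + 18.2481*g^4 - 33.4013*g^3 - 15.0207*g^2 + 5.3125*g + 0.3663
(4) = 2*v^4 + 7*v^2 - 8
(5) = -6*r^2 - 5*r - 5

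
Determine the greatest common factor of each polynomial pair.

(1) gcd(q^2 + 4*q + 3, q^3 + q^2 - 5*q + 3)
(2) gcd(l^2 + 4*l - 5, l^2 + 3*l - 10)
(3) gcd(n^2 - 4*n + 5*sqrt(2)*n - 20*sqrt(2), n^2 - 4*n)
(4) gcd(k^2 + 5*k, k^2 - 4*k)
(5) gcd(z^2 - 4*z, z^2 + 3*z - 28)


(1) = gcd((q + 1)*(q + 3), (q - 1)^2*(q + 3)) = q + 3
(2) = l + 5
(3) = n - 4
(4) = gcd(k*(k + 5), k*(k - 4)) = k
(5) = gcd(z*(z - 4), (z - 4)*(z + 7)) = z - 4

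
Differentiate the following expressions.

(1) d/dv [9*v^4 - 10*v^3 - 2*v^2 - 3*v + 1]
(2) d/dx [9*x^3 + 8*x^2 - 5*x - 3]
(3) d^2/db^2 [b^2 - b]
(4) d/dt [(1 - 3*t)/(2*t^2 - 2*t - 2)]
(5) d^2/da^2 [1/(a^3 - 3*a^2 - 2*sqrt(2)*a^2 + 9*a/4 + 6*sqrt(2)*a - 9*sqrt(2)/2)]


(1) = 36*v^3 - 30*v^2 - 4*v - 3
(2) = 27*x^2 + 16*x - 5
(3) = 2
(4) = (-3*t^2 + 3*t + (2*t - 1)*(3*t - 1) + 3)/(2*(-t^2 + t + 1)^2)
(5) = 8*(4*(-3*a + 2*sqrt(2) + 3)*(4*a^3 - 12*a^2 - 8*sqrt(2)*a^2 + 9*a + 24*sqrt(2)*a - 18*sqrt(2)) + (12*a^2 - 24*a - 16*sqrt(2)*a + 9 + 24*sqrt(2))^2)/(4*a^3 - 12*a^2 - 8*sqrt(2)*a^2 + 9*a + 24*sqrt(2)*a - 18*sqrt(2))^3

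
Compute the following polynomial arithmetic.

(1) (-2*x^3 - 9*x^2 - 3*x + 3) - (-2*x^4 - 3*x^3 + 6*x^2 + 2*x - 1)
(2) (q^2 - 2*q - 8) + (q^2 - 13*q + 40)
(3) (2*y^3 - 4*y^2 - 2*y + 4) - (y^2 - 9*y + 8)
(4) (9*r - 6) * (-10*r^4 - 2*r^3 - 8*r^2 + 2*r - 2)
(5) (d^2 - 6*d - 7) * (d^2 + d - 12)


(1) = 2*x^4 + x^3 - 15*x^2 - 5*x + 4
(2) = 2*q^2 - 15*q + 32
(3) = 2*y^3 - 5*y^2 + 7*y - 4
(4) = -90*r^5 + 42*r^4 - 60*r^3 + 66*r^2 - 30*r + 12
(5) = d^4 - 5*d^3 - 25*d^2 + 65*d + 84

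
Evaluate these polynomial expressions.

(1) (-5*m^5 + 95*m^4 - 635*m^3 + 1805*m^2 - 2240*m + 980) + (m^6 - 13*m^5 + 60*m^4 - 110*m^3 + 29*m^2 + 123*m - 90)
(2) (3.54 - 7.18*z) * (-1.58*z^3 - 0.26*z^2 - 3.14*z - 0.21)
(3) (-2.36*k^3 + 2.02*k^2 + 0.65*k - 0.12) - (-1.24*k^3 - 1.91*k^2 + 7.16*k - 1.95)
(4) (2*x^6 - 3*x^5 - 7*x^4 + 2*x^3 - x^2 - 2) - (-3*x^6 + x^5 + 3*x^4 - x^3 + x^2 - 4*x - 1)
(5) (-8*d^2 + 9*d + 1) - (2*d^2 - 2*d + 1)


(1) = m^6 - 18*m^5 + 155*m^4 - 745*m^3 + 1834*m^2 - 2117*m + 890
(2) = 11.3444*z^4 - 3.7264*z^3 + 21.6248*z^2 - 9.6078*z - 0.7434
(3) = -1.12*k^3 + 3.93*k^2 - 6.51*k + 1.83
(4) = 5*x^6 - 4*x^5 - 10*x^4 + 3*x^3 - 2*x^2 + 4*x - 1
(5) = -10*d^2 + 11*d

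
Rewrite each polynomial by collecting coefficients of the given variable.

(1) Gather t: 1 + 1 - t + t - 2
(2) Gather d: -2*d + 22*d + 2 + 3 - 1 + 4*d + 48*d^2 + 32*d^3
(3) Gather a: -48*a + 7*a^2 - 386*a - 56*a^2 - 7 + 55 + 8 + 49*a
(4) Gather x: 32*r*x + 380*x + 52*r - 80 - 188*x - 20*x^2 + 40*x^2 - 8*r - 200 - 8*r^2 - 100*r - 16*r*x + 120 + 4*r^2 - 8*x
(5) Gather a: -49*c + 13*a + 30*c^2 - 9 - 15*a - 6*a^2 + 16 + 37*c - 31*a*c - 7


(1) = 0
(2) = 32*d^3 + 48*d^2 + 24*d + 4
(3) = -49*a^2 - 385*a + 56
(4) = -4*r^2 - 56*r + 20*x^2 + x*(16*r + 184) - 160
(5) = -6*a^2 + a*(-31*c - 2) + 30*c^2 - 12*c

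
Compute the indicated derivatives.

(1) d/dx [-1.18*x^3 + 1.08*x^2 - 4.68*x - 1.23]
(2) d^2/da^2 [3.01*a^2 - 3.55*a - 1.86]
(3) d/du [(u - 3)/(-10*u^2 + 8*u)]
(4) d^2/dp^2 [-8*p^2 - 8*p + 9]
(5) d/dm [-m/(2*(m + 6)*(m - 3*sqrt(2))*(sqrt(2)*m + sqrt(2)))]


(1) = -3.54*x^2 + 2.16*x - 4.68
(2) = 6.02000000000000
(3) = (5*u^2 - 30*u + 12)/(2*u^2*(25*u^2 - 40*u + 16))
(4) = -16
(5) = sqrt(2)*(m*(m + 1)*(m + 6) + m*(m + 1)*(m - 3*sqrt(2)) + m*(m + 6)*(m - 3*sqrt(2)) - (m + 1)*(m + 6)*(m - 3*sqrt(2)))/(4*(m + 1)^2*(m + 6)^2*(m - 3*sqrt(2))^2)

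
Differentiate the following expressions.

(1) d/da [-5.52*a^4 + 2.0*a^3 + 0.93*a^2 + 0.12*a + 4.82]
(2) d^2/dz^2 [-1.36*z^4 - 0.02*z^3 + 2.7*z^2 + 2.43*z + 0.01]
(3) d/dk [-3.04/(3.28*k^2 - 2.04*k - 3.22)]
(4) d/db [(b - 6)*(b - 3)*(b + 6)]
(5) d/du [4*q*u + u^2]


(1) = -22.08*a^3 + 6.0*a^2 + 1.86*a + 0.12
(2) = -16.32*z^2 - 0.12*z + 5.4
(3) = (19.9424*k - 6.2016)/(-3.28*k^2 + 2.04*k + 3.22)^2
(4) = 3*b^2 - 6*b - 36
(5) = 4*q + 2*u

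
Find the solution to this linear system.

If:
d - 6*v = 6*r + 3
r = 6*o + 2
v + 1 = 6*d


Then:
d = v/6 + 1/6
o = -35*v/216 - 89/216
r = -35*v/36 - 17/36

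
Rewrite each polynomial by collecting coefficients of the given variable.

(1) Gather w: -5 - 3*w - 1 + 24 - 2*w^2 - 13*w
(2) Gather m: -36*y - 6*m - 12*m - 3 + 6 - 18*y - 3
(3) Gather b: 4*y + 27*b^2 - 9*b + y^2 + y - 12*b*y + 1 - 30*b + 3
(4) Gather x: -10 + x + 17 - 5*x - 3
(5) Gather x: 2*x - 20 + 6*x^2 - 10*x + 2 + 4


(1) = -2*w^2 - 16*w + 18
(2) = -18*m - 54*y
(3) = 27*b^2 + b*(-12*y - 39) + y^2 + 5*y + 4
(4) = 4 - 4*x
(5) = 6*x^2 - 8*x - 14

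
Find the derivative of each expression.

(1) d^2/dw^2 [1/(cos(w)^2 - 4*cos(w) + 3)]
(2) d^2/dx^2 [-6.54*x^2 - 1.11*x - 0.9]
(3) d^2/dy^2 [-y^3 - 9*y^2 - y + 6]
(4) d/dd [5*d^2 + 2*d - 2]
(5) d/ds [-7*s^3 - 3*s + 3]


(1) = (-4*sin(w)^4 + 6*sin(w)^2 - 27*cos(w) + 3*cos(3*w) + 24)/((cos(w) - 3)^3*(cos(w) - 1)^3)
(2) = -13.0800000000000
(3) = -6*y - 18
(4) = 10*d + 2
(5) = -21*s^2 - 3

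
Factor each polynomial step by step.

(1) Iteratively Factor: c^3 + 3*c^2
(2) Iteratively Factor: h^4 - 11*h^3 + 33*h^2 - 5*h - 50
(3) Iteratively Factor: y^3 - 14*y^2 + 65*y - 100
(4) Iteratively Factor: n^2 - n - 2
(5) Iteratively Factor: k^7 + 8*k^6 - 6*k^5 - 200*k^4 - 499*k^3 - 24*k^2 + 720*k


(1) = (c + 3)*(c^2) = c*(c + 3)*(c)
(2) = (h - 5)*(h^3 - 6*h^2 + 3*h + 10) = (h - 5)^2*(h^2 - h - 2) = (h - 5)^2*(h + 1)*(h - 2)
(3) = (y - 5)*(y^2 - 9*y + 20) = (y - 5)^2*(y - 4)
(4) = (n + 1)*(n - 2)
(5) = (k + 4)*(k^6 + 4*k^5 - 22*k^4 - 112*k^3 - 51*k^2 + 180*k) = (k + 4)^2*(k^5 - 22*k^3 - 24*k^2 + 45*k) = (k - 1)*(k + 4)^2*(k^4 + k^3 - 21*k^2 - 45*k) = (k - 1)*(k + 3)*(k + 4)^2*(k^3 - 2*k^2 - 15*k) = k*(k - 1)*(k + 3)*(k + 4)^2*(k^2 - 2*k - 15) = k*(k - 1)*(k + 3)^2*(k + 4)^2*(k - 5)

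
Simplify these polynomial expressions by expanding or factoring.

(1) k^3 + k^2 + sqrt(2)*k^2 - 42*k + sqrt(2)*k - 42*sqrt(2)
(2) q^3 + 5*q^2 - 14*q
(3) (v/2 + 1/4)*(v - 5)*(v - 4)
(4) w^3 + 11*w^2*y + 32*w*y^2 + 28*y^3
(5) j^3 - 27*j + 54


(1) = (k - 6)*(k + 7)*(k + sqrt(2))
(2) = q*(q - 2)*(q + 7)
(3) = v^3/2 - 17*v^2/4 + 31*v/4 + 5
(4) = (w + 2*y)^2*(w + 7*y)
(5) = (j - 3)^2*(j + 6)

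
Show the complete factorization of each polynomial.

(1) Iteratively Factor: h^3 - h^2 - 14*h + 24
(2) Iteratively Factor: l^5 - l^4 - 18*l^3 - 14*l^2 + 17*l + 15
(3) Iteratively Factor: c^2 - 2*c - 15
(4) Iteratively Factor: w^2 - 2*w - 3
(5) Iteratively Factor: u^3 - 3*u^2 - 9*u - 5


(1) = (h + 4)*(h^2 - 5*h + 6) = (h - 3)*(h + 4)*(h - 2)
(2) = (l - 5)*(l^4 + 4*l^3 + 2*l^2 - 4*l - 3) = (l - 5)*(l - 1)*(l^3 + 5*l^2 + 7*l + 3) = (l - 5)*(l - 1)*(l + 3)*(l^2 + 2*l + 1) = (l - 5)*(l - 1)*(l + 1)*(l + 3)*(l + 1)
(3) = (c - 5)*(c + 3)
(4) = (w + 1)*(w - 3)
(5) = (u + 1)*(u^2 - 4*u - 5) = (u - 5)*(u + 1)*(u + 1)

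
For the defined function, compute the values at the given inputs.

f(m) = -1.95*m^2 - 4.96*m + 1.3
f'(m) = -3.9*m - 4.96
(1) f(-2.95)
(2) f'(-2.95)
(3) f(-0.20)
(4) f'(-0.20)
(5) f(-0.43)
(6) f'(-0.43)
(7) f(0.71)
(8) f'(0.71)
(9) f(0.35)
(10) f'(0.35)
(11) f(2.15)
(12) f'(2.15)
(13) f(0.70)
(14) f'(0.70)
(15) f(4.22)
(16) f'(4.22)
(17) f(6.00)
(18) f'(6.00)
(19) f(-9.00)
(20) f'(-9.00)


(1) = -1.04
(2) = 6.55
(3) = 2.21
(4) = -4.18
(5) = 3.07
(6) = -3.28
(7) = -3.20
(8) = -7.73
(9) = -0.67
(10) = -6.33
(11) = -18.38
(12) = -13.34
(13) = -3.13
(14) = -7.69
(15) = -54.36
(16) = -21.42
(17) = -98.66
(18) = -28.36
(19) = -112.01
(20) = 30.14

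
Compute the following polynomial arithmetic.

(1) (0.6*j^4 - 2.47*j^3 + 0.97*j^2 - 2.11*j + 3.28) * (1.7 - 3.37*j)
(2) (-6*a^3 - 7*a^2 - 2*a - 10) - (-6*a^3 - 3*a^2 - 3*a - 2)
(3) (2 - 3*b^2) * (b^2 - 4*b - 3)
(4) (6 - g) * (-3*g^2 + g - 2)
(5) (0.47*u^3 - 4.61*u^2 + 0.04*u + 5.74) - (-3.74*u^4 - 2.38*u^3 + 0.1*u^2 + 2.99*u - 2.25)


(1) = -2.022*j^5 + 9.3439*j^4 - 7.4679*j^3 + 8.7597*j^2 - 14.6406*j + 5.576
(2) = -4*a^2 + a - 8
(3) = -3*b^4 + 12*b^3 + 11*b^2 - 8*b - 6
(4) = 3*g^3 - 19*g^2 + 8*g - 12
(5) = 3.74*u^4 + 2.85*u^3 - 4.71*u^2 - 2.95*u + 7.99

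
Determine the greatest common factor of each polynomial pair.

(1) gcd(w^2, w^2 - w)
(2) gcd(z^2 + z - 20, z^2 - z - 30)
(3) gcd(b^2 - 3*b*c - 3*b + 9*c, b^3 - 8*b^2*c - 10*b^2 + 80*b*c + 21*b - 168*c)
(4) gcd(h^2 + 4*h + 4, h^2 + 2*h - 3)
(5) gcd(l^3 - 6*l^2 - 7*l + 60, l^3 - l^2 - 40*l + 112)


(1) = gcd(w^2, w*(w - 1)) = w
(2) = gcd((z - 4)*(z + 5), (z - 6)*(z + 5)) = z + 5
(3) = b - 3
(4) = 1
(5) = gcd((l - 5)*(l - 4)*(l + 3), (l - 4)^2*(l + 7)) = l - 4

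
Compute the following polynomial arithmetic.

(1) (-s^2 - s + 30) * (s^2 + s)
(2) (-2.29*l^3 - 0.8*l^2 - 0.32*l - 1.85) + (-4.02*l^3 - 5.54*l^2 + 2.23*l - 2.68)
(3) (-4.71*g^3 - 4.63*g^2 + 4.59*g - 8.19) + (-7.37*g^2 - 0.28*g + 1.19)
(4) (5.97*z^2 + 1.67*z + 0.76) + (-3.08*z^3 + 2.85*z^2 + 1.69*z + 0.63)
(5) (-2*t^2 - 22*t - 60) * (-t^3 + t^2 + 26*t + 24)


(1) = -s^4 - 2*s^3 + 29*s^2 + 30*s
(2) = -6.31*l^3 - 6.34*l^2 + 1.91*l - 4.53
(3) = -4.71*g^3 - 12.0*g^2 + 4.31*g - 7.0
(4) = -3.08*z^3 + 8.82*z^2 + 3.36*z + 1.39
(5) = 2*t^5 + 20*t^4 - 14*t^3 - 680*t^2 - 2088*t - 1440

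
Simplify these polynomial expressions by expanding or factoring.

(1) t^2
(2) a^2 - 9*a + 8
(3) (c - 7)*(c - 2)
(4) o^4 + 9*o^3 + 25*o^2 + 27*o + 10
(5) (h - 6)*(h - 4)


(1) = t^2
(2) = (a - 8)*(a - 1)
(3) = c^2 - 9*c + 14
(4) = (o + 1)^2*(o + 2)*(o + 5)
(5) = h^2 - 10*h + 24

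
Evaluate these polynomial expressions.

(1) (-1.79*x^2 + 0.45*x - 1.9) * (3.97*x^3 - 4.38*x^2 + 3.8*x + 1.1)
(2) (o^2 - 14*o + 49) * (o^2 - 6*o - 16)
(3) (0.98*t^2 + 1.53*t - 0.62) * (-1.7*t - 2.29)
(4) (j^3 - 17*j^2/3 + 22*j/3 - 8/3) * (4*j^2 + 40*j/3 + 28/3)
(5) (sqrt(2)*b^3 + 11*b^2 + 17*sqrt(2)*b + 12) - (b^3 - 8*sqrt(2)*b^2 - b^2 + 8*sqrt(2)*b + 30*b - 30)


(1) = -7.1063*x^5 + 9.6267*x^4 - 16.316*x^3 + 8.063*x^2 - 6.725*x - 2.09
(2) = o^4 - 20*o^3 + 117*o^2 - 70*o - 784
(3) = -1.666*t^3 - 4.8452*t^2 - 2.4497*t + 1.4198
(4) = 4*j^5 - 28*j^4/3 - 332*j^3/9 + 308*j^2/9 + 296*j/9 - 224/9
(5) = -b^3 + sqrt(2)*b^3 + 8*sqrt(2)*b^2 + 12*b^2 - 30*b + 9*sqrt(2)*b + 42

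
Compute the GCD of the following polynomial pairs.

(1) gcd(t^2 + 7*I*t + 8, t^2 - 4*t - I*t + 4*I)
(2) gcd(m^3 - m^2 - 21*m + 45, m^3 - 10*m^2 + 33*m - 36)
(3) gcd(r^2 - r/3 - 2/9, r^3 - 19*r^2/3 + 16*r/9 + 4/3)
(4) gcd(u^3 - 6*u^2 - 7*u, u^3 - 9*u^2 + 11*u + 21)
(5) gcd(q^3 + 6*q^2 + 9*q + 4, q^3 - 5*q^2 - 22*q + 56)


(1) = t - I
(2) = gcd((m - 3)^2*(m + 5), (m - 4)*(m - 3)^2) = m^2 - 6*m + 9
(3) = r^2 - r/3 - 2/9
(4) = u^2 - 6*u - 7
(5) = gcd((q + 1)^2*(q + 4), (q - 7)*(q - 2)*(q + 4)) = q + 4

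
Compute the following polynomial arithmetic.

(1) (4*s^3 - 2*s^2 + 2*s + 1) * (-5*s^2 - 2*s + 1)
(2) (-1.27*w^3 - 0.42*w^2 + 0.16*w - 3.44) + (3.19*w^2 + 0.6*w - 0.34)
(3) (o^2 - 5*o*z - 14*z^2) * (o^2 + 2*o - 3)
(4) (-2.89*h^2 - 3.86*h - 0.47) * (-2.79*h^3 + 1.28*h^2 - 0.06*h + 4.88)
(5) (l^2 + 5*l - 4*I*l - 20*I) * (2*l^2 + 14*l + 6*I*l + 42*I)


(1) = -20*s^5 + 2*s^4 - 2*s^3 - 11*s^2 + 1
(2) = -1.27*w^3 + 2.77*w^2 + 0.76*w - 3.78
(3) = o^4 - 5*o^3*z + 2*o^3 - 14*o^2*z^2 - 10*o^2*z - 3*o^2 - 28*o*z^2 + 15*o*z + 42*z^2
(4) = 8.0631*h^5 + 7.0702*h^4 - 3.4561*h^3 - 14.4732*h^2 - 18.8086*h - 2.2936
(5) = 2*l^4 + 24*l^3 - 2*I*l^3 + 94*l^2 - 24*I*l^2 + 288*l - 70*I*l + 840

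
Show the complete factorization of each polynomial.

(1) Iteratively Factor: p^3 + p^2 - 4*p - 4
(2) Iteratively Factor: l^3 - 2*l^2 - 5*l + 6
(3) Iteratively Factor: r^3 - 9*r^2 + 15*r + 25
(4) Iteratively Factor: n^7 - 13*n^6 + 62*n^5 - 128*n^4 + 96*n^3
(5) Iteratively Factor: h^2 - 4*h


(1) = (p + 1)*(p^2 - 4) = (p - 2)*(p + 1)*(p + 2)
(2) = (l - 1)*(l^2 - l - 6) = (l - 3)*(l - 1)*(l + 2)
(3) = (r - 5)*(r^2 - 4*r - 5) = (r - 5)*(r + 1)*(r - 5)
(4) = (n)*(n^6 - 13*n^5 + 62*n^4 - 128*n^3 + 96*n^2) = n*(n - 2)*(n^5 - 11*n^4 + 40*n^3 - 48*n^2) = n^2*(n - 2)*(n^4 - 11*n^3 + 40*n^2 - 48*n) = n^3*(n - 2)*(n^3 - 11*n^2 + 40*n - 48) = n^3*(n - 4)*(n - 2)*(n^2 - 7*n + 12) = n^3*(n - 4)^2*(n - 2)*(n - 3)
(5) = (h - 4)*(h)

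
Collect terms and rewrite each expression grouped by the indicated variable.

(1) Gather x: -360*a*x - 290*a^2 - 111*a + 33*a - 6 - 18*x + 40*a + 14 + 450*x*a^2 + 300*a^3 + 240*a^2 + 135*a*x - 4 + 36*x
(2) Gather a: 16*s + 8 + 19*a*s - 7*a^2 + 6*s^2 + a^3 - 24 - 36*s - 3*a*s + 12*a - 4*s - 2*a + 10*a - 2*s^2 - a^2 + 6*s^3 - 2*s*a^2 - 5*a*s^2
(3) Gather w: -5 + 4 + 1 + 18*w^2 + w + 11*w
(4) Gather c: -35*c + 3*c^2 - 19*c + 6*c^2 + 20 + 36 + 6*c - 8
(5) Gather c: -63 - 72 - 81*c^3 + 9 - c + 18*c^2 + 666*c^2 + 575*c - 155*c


(1) = 300*a^3 - 50*a^2 - 38*a + x*(450*a^2 - 225*a + 18) + 4
(2) = a^3 + a^2*(-2*s - 8) + a*(-5*s^2 + 16*s + 20) + 6*s^3 + 4*s^2 - 24*s - 16
(3) = 18*w^2 + 12*w
(4) = 9*c^2 - 48*c + 48
(5) = -81*c^3 + 684*c^2 + 419*c - 126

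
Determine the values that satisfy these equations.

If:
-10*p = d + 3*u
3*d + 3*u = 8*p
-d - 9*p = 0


Then:
d = 0
p = 0
u = 0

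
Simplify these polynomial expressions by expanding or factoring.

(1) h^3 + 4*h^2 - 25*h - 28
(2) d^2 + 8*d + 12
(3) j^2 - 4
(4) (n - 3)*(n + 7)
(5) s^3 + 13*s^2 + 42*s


(1) = (h - 4)*(h + 1)*(h + 7)
(2) = (d + 2)*(d + 6)
(3) = (j - 2)*(j + 2)
(4) = n^2 + 4*n - 21
(5) = s*(s + 6)*(s + 7)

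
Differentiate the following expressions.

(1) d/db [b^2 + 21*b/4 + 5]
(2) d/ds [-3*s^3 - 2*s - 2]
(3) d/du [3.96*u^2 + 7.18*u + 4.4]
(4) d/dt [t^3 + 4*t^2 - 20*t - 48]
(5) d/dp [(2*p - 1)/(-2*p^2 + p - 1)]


(1) = 2*b + 21/4
(2) = -9*s^2 - 2
(3) = 7.92*u + 7.18
(4) = 3*t^2 + 8*t - 20
(5) = (-4*p^2 + 2*p + (2*p - 1)*(4*p - 1) - 2)/(2*p^2 - p + 1)^2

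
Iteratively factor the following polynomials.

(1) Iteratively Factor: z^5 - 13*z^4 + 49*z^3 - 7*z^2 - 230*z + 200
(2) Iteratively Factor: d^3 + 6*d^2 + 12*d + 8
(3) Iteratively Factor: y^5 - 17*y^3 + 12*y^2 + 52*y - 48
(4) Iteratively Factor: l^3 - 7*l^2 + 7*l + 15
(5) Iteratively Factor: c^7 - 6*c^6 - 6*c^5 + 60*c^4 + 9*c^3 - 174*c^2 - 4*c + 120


(1) = (z + 2)*(z^4 - 15*z^3 + 79*z^2 - 165*z + 100) = (z - 4)*(z + 2)*(z^3 - 11*z^2 + 35*z - 25) = (z - 4)*(z - 1)*(z + 2)*(z^2 - 10*z + 25) = (z - 5)*(z - 4)*(z - 1)*(z + 2)*(z - 5)
(2) = (d + 2)*(d^2 + 4*d + 4) = (d + 2)^2*(d + 2)
(3) = (y - 2)*(y^4 + 2*y^3 - 13*y^2 - 14*y + 24) = (y - 2)*(y - 1)*(y^3 + 3*y^2 - 10*y - 24) = (y - 3)*(y - 2)*(y - 1)*(y^2 + 6*y + 8) = (y - 3)*(y - 2)*(y - 1)*(y + 4)*(y + 2)
(4) = (l - 5)*(l^2 - 2*l - 3) = (l - 5)*(l - 3)*(l + 1)
(5) = (c - 2)*(c^6 - 4*c^5 - 14*c^4 + 32*c^3 + 73*c^2 - 28*c - 60) = (c - 2)*(c + 1)*(c^5 - 5*c^4 - 9*c^3 + 41*c^2 + 32*c - 60) = (c - 3)*(c - 2)*(c + 1)*(c^4 - 2*c^3 - 15*c^2 - 4*c + 20) = (c - 3)*(c - 2)*(c - 1)*(c + 1)*(c^3 - c^2 - 16*c - 20) = (c - 3)*(c - 2)*(c - 1)*(c + 1)*(c + 2)*(c^2 - 3*c - 10) = (c - 5)*(c - 3)*(c - 2)*(c - 1)*(c + 1)*(c + 2)*(c + 2)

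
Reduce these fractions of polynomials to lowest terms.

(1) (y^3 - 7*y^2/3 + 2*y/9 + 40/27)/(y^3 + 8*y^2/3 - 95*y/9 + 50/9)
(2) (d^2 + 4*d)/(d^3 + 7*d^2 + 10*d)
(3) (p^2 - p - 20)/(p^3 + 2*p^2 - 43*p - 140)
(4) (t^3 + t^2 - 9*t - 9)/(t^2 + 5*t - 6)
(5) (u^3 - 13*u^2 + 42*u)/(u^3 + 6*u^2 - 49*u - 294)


(1) = (9*y^2 - 6*y - 8)/(9*y^2 + 39*y - 30)
(2) = (d + 4)/(d^2 + 7*d + 10)
(3) = (p - 5)/(p^2 - 2*p - 35)
(4) = (t^3 + t^2 - 9*t - 9)/(t^2 + 5*t - 6)
(5) = (u^2 - 6*u)/(u^2 + 13*u + 42)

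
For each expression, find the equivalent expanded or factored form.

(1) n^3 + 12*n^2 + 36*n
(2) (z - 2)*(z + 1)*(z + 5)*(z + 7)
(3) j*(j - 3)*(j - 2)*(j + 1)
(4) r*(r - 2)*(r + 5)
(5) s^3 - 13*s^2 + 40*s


(1) = n*(n + 6)^2
(2) = z^4 + 11*z^3 + 21*z^2 - 59*z - 70
(3) = j^4 - 4*j^3 + j^2 + 6*j
(4) = r^3 + 3*r^2 - 10*r
(5) = s*(s - 8)*(s - 5)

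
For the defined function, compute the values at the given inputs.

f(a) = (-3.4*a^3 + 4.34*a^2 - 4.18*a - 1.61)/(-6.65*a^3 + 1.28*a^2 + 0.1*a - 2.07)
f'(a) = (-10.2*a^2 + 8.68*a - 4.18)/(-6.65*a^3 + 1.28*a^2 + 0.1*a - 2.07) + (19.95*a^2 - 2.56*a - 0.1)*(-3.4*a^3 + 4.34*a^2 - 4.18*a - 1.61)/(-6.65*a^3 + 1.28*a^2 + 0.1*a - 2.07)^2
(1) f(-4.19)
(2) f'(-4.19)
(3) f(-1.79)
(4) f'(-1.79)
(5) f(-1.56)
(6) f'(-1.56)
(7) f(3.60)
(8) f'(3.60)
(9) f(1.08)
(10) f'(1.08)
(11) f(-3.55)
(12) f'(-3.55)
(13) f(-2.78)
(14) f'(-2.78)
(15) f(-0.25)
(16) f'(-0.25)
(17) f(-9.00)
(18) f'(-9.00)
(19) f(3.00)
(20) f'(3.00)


(1) = 0.67
(2) = 0.05
(3) = 0.98
(4) = 0.37
(5) = 1.09
(6) = 0.55
(7) = 0.40
(8) = 0.02
(9) = 0.60
(10) = -0.64
(11) = 0.71
(12) = 0.07
(13) = 0.78
(14) = 0.12
(15) = 0.13
(16) = 3.54
(17) = 0.58
(18) = 0.01
(19) = 0.39
(20) = 0.01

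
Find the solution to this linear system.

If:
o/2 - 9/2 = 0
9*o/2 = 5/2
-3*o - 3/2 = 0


Then:
No Solution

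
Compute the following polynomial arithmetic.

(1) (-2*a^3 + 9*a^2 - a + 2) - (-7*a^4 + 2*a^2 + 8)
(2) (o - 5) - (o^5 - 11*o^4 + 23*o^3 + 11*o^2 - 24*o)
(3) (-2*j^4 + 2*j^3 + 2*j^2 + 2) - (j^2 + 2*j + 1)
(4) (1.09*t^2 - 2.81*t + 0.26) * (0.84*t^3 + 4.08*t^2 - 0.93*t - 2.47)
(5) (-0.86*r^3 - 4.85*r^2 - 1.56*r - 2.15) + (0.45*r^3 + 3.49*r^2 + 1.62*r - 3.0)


(1) = 7*a^4 - 2*a^3 + 7*a^2 - a - 6
(2) = -o^5 + 11*o^4 - 23*o^3 - 11*o^2 + 25*o - 5
(3) = -2*j^4 + 2*j^3 + j^2 - 2*j + 1
(4) = 0.9156*t^5 + 2.0868*t^4 - 12.2601*t^3 + 0.9818*t^2 + 6.6989*t - 0.6422
(5) = -0.41*r^3 - 1.36*r^2 + 0.06*r - 5.15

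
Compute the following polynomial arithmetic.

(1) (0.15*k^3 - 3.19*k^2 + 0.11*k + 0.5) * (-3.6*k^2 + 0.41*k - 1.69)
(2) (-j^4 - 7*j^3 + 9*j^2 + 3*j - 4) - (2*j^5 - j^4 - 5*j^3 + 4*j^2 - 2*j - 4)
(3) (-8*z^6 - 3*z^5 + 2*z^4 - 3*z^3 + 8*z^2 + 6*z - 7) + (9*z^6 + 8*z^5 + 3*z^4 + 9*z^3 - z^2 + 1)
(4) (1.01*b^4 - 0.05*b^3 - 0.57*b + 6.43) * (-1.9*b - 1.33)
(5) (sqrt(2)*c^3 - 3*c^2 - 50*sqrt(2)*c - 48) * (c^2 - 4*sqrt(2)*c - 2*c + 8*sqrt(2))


(1) = -0.54*k^5 + 11.5455*k^4 - 1.9574*k^3 + 3.6362*k^2 + 0.0191*k - 0.845
(2) = -2*j^5 - 2*j^3 + 5*j^2 + 5*j
(3) = z^6 + 5*z^5 + 5*z^4 + 6*z^3 + 7*z^2 + 6*z - 6
(4) = -1.919*b^5 - 1.2483*b^4 + 0.0665*b^3 + 1.083*b^2 - 11.4589*b - 8.5519
(5) = sqrt(2)*c^5 - 11*c^4 - 2*sqrt(2)*c^4 - 38*sqrt(2)*c^3 + 22*c^3 + 76*sqrt(2)*c^2 + 352*c^2 - 704*c + 192*sqrt(2)*c - 384*sqrt(2)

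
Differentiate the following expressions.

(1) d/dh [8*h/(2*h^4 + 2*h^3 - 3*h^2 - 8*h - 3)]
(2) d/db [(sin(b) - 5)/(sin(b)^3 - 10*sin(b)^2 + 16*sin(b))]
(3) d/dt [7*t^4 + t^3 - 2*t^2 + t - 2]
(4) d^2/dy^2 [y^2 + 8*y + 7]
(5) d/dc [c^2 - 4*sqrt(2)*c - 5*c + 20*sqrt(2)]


(1) = 8*(-6*h^4 - 4*h^3 + 3*h^2 - 3)/(4*h^8 + 8*h^7 - 8*h^6 - 44*h^5 - 35*h^4 + 36*h^3 + 82*h^2 + 48*h + 9)
(2) = (-2*sin(b)^3 + 25*sin(b)^2 - 100*sin(b) + 80)*cos(b)/((sin(b) - 8)^2*(sin(b) - 2)^2*sin(b)^2)
(3) = 28*t^3 + 3*t^2 - 4*t + 1
(4) = 2
(5) = 2*c - 4*sqrt(2) - 5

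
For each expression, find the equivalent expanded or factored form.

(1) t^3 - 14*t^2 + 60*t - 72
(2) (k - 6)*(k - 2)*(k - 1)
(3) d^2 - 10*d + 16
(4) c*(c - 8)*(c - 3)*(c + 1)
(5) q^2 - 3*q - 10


(1) = (t - 6)^2*(t - 2)
(2) = k^3 - 9*k^2 + 20*k - 12
(3) = (d - 8)*(d - 2)
(4) = c^4 - 10*c^3 + 13*c^2 + 24*c
(5) = (q - 5)*(q + 2)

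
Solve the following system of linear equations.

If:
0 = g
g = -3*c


Then:
c = 0
g = 0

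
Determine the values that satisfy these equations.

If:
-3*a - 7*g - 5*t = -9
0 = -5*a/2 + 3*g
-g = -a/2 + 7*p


Then:
a = 54/53 - 30*t/53
g = 45/53 - 25*t/53
p = 10*t/371 - 18/371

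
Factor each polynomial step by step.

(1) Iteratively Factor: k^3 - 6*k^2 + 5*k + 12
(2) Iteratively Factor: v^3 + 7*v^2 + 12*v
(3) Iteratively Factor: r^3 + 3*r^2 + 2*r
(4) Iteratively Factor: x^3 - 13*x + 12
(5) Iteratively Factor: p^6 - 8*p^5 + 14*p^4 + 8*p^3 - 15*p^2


(1) = (k - 3)*(k^2 - 3*k - 4) = (k - 3)*(k + 1)*(k - 4)
(2) = (v + 4)*(v^2 + 3*v) = v*(v + 4)*(v + 3)
(3) = (r + 1)*(r^2 + 2*r) = r*(r + 1)*(r + 2)
(4) = (x - 1)*(x^2 + x - 12) = (x - 1)*(x + 4)*(x - 3)
(5) = (p + 1)*(p^5 - 9*p^4 + 23*p^3 - 15*p^2) = (p - 3)*(p + 1)*(p^4 - 6*p^3 + 5*p^2) = (p - 3)*(p - 1)*(p + 1)*(p^3 - 5*p^2) = p*(p - 3)*(p - 1)*(p + 1)*(p^2 - 5*p) = p*(p - 5)*(p - 3)*(p - 1)*(p + 1)*(p)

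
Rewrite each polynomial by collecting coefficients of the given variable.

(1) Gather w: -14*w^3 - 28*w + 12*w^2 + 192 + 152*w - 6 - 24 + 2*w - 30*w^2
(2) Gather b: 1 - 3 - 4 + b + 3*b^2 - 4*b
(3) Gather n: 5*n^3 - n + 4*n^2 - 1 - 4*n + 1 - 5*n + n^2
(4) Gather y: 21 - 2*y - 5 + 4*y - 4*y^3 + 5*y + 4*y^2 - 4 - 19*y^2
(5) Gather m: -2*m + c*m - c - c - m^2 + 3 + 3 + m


(1) = -14*w^3 - 18*w^2 + 126*w + 162
(2) = 3*b^2 - 3*b - 6
(3) = 5*n^3 + 5*n^2 - 10*n
(4) = -4*y^3 - 15*y^2 + 7*y + 12
(5) = -2*c - m^2 + m*(c - 1) + 6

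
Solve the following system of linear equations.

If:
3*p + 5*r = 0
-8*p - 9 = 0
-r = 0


Then:
No Solution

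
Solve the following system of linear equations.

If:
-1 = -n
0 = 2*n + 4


Then:
No Solution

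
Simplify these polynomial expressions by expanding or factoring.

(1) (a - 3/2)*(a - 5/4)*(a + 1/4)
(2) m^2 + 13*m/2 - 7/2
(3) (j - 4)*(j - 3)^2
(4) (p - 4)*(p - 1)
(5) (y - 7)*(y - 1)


(1) = a^3 - 5*a^2/2 + 19*a/16 + 15/32
(2) = (m - 1/2)*(m + 7)
(3) = j^3 - 10*j^2 + 33*j - 36
(4) = p^2 - 5*p + 4
(5) = y^2 - 8*y + 7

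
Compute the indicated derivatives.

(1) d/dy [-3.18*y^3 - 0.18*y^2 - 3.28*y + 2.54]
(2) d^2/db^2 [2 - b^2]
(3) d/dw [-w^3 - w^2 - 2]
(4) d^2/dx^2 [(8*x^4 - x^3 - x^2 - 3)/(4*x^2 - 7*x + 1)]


(1) = -9.54*y^2 - 0.36*y - 3.28
(2) = -2
(3) = w*(-3*w - 2)
(4) = 2*(128*x^6 - 672*x^5 + 1272*x^4 - 521*x^3 - 63*x^2 + 249*x - 136)/(64*x^6 - 336*x^5 + 636*x^4 - 511*x^3 + 159*x^2 - 21*x + 1)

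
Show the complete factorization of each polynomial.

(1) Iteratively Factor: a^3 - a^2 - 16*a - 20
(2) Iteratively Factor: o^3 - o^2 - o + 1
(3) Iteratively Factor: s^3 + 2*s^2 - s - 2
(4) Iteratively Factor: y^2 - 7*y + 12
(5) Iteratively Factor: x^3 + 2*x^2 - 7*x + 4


(1) = (a + 2)*(a^2 - 3*a - 10) = (a + 2)^2*(a - 5)
(2) = (o - 1)*(o^2 - 1) = (o - 1)^2*(o + 1)
(3) = (s - 1)*(s^2 + 3*s + 2) = (s - 1)*(s + 2)*(s + 1)
(4) = (y - 3)*(y - 4)
(5) = (x + 4)*(x^2 - 2*x + 1) = (x - 1)*(x + 4)*(x - 1)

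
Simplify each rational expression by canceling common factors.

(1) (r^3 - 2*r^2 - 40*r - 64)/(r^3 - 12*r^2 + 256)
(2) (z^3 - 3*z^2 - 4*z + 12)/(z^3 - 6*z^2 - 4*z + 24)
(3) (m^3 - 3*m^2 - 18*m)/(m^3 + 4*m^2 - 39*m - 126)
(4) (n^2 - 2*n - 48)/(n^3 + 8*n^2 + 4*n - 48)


(1) = (r + 2)/(r - 8)
(2) = (z - 3)/(z - 6)
(3) = m/(m + 7)
(4) = (n - 8)/(n^2 + 2*n - 8)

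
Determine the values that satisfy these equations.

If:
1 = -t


Then:
t = -1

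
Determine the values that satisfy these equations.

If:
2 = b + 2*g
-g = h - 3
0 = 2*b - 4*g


Then:
b = 1
g = 1/2
h = 5/2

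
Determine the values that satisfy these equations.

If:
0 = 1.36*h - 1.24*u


Then:
h = 0.911764705882353*u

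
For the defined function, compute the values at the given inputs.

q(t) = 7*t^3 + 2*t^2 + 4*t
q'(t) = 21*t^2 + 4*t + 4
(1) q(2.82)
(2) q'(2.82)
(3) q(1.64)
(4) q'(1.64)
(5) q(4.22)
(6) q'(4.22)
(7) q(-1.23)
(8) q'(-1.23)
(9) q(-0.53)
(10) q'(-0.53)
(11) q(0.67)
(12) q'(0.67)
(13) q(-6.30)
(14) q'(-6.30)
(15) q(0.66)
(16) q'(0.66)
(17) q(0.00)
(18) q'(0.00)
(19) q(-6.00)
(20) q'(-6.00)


(1) = 184.17
(2) = 182.28
(3) = 42.82
(4) = 67.04
(5) = 578.56
(6) = 394.86
(7) = -14.92
(8) = 30.85
(9) = -2.60
(10) = 7.78
(11) = 5.68
(12) = 16.11
(13) = -1696.15
(14) = 812.29
(15) = 5.52
(16) = 15.79
(17) = 0.00
(18) = 4.00
(19) = -1464.00
(20) = 736.00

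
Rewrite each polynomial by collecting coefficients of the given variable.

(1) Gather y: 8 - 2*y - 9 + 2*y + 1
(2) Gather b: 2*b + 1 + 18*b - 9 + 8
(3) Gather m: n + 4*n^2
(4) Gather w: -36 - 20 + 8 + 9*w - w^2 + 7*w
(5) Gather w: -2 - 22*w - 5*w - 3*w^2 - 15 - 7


(1) = 0
(2) = 20*b
(3) = 4*n^2 + n
(4) = -w^2 + 16*w - 48
(5) = -3*w^2 - 27*w - 24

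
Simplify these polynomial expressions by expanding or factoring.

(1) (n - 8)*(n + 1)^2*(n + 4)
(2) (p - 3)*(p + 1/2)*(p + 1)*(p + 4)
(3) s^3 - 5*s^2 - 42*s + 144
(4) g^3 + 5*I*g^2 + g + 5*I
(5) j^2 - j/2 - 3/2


(1) = n^4 - 2*n^3 - 39*n^2 - 68*n - 32
(2) = p^4 + 5*p^3/2 - 10*p^2 - 35*p/2 - 6
(3) = (s - 8)*(s - 3)*(s + 6)
(4) = (g - I)*(g + I)*(g + 5*I)
(5) = (j - 3/2)*(j + 1)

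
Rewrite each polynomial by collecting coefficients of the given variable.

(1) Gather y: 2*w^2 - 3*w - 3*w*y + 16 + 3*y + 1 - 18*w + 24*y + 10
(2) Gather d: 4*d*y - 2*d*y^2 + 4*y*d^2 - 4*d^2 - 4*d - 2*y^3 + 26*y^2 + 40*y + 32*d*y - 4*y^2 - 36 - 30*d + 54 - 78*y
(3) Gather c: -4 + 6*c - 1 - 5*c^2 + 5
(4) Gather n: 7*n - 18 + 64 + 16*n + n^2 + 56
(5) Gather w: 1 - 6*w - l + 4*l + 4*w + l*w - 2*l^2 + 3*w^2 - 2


(1) = 2*w^2 - 21*w + y*(27 - 3*w) + 27
(2) = d^2*(4*y - 4) + d*(-2*y^2 + 36*y - 34) - 2*y^3 + 22*y^2 - 38*y + 18
(3) = -5*c^2 + 6*c
(4) = n^2 + 23*n + 102
(5) = -2*l^2 + 3*l + 3*w^2 + w*(l - 2) - 1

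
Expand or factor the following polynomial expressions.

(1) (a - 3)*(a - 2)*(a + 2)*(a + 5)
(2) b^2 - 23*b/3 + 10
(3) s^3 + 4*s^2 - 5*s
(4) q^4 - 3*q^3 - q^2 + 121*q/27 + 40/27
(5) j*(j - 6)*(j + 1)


(1) = a^4 + 2*a^3 - 19*a^2 - 8*a + 60
(2) = (b - 6)*(b - 5/3)
(3) = s*(s - 1)*(s + 5)
(4) = (q - 8/3)*(q - 5/3)*(q + 1/3)*(q + 1)
(5) = j^3 - 5*j^2 - 6*j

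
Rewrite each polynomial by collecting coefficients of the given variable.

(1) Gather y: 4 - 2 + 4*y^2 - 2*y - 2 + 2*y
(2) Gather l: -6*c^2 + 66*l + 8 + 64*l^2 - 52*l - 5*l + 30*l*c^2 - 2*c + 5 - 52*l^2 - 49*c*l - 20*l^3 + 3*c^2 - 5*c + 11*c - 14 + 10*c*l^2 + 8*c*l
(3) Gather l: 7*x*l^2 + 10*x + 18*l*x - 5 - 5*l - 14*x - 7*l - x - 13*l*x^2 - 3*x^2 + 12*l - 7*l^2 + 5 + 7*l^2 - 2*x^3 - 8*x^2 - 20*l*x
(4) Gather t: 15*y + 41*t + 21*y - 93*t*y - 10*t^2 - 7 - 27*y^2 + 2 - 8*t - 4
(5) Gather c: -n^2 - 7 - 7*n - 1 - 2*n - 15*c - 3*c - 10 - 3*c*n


(1) = 4*y^2
(2) = -3*c^2 + 4*c - 20*l^3 + l^2*(10*c + 12) + l*(30*c^2 - 41*c + 9) - 1
(3) = 7*l^2*x + l*(-13*x^2 - 2*x) - 2*x^3 - 11*x^2 - 5*x
(4) = -10*t^2 + t*(33 - 93*y) - 27*y^2 + 36*y - 9
(5) = c*(-3*n - 18) - n^2 - 9*n - 18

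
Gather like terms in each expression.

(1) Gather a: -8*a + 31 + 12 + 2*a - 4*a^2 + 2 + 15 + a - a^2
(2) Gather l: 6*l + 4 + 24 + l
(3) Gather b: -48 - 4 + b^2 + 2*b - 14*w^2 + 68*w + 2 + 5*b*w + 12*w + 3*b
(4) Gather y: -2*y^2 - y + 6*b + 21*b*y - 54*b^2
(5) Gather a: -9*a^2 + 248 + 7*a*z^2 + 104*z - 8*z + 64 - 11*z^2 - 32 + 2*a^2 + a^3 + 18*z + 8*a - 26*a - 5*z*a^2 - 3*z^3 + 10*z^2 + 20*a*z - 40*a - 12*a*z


(1) = -5*a^2 - 5*a + 60
(2) = 7*l + 28
(3) = b^2 + b*(5*w + 5) - 14*w^2 + 80*w - 50
(4) = -54*b^2 + 6*b - 2*y^2 + y*(21*b - 1)
(5) = a^3 + a^2*(-5*z - 7) + a*(7*z^2 + 8*z - 58) - 3*z^3 - z^2 + 114*z + 280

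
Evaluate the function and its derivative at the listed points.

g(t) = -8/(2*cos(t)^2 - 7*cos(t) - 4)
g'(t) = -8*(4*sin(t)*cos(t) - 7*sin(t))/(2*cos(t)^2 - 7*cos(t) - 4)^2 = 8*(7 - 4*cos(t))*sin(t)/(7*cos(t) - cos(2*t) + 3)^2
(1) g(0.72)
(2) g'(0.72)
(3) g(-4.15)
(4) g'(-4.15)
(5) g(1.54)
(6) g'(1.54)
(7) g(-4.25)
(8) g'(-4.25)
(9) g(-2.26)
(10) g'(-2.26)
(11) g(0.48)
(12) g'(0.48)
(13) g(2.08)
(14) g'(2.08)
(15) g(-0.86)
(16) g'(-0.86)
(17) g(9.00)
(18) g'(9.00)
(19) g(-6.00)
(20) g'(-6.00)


(1) = 0.98
(2) = 0.32
(3) = -26.57
(4) = 681.84
(5) = 1.90
(6) = 3.10
(7) = 16.69
(8) = 273.67
(9) = -6.35
(10) = -37.10
(11) = 0.93
(12) = 0.17
(13) = 71.21
(14) = 4952.92
(15) = 1.04
(16) = -0.45
(17) = -1.98
(18) = 2.15
(19) = 0.90
(20) = 0.09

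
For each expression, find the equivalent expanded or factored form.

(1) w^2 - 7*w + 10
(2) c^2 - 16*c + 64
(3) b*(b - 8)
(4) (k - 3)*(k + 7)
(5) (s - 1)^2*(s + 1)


(1) = (w - 5)*(w - 2)
(2) = (c - 8)^2
(3) = b^2 - 8*b
(4) = k^2 + 4*k - 21
(5) = s^3 - s^2 - s + 1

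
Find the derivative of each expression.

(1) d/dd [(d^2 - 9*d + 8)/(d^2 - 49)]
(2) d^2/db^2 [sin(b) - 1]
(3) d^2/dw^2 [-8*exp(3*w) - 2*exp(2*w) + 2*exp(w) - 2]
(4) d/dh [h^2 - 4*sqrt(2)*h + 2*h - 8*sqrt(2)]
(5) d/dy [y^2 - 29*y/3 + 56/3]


(1) = 3*(3*d^2 - 38*d + 147)/(d^4 - 98*d^2 + 2401)
(2) = -sin(b)
(3) = (-72*exp(2*w) - 8*exp(w) + 2)*exp(w)
(4) = 2*h - 4*sqrt(2) + 2
(5) = 2*y - 29/3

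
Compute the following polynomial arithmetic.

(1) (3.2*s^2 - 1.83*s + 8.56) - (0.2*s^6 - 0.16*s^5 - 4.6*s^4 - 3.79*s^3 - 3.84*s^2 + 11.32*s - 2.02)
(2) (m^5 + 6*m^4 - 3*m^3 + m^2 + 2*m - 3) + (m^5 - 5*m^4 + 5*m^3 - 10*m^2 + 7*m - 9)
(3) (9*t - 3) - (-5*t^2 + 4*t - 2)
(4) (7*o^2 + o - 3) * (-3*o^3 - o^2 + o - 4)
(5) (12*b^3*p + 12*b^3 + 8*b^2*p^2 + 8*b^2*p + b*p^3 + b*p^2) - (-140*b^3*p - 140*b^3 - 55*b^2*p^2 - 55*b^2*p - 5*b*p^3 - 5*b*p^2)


(1) = -0.2*s^6 + 0.16*s^5 + 4.6*s^4 + 3.79*s^3 + 7.04*s^2 - 13.15*s + 10.58
(2) = 2*m^5 + m^4 + 2*m^3 - 9*m^2 + 9*m - 12
(3) = 5*t^2 + 5*t - 1
(4) = -21*o^5 - 10*o^4 + 15*o^3 - 24*o^2 - 7*o + 12
(5) = 152*b^3*p + 152*b^3 + 63*b^2*p^2 + 63*b^2*p + 6*b*p^3 + 6*b*p^2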